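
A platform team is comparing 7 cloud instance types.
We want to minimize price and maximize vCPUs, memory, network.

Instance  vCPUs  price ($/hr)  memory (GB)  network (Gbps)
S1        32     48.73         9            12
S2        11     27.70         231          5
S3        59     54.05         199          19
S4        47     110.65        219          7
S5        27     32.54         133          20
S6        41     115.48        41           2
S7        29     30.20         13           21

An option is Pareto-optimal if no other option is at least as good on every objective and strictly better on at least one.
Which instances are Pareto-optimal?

S1: not dominated.
S2: not dominated (best price).
S3: not dominated (best vCPUs).
S4: not dominated.
S5: not dominated.
S6: dominated by S3 (vCPUs 59≥41, price 54.05≤115.48, memory 199≥41, network 19≥2).
S7: not dominated (best network).

S1, S2, S3, S4, S5, S7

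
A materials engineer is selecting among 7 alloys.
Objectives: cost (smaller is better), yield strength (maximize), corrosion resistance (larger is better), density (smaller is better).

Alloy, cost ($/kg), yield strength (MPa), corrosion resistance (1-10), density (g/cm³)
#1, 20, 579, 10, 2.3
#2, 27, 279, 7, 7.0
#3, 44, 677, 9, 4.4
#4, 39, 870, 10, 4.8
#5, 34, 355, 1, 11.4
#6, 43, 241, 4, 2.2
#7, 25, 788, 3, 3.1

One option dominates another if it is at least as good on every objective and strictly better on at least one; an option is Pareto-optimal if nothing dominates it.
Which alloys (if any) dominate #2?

#1: cost 20≤27, yield strength 579≥279, corrosion resistance 10≥7, density 2.3≤7.0 — dominates #2.
Others (#3, #4, #5, #6, #7) are each worse than #2 on at least one objective.

#1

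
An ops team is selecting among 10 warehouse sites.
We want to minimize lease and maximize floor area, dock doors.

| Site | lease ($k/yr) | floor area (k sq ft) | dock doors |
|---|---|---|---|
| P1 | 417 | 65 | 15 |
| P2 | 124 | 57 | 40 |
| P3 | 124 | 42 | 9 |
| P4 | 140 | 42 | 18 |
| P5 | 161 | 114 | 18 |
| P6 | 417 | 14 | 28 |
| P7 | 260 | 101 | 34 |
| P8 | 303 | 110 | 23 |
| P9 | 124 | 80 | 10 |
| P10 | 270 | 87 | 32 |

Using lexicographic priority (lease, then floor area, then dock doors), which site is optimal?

P9

First minimize lease: best is 124, kept {P2, P3, P9}.
Then maximize floor area: best is 80, kept {P9}.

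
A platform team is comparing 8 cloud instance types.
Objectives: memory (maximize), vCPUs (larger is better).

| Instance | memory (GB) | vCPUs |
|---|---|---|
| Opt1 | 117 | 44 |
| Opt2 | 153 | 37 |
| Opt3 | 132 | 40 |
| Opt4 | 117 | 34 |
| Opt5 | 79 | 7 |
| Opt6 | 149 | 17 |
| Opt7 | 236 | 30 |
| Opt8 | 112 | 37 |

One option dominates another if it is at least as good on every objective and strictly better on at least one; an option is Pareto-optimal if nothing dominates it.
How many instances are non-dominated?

Opt1: not dominated (best vCPUs).
Opt2: not dominated.
Opt3: not dominated.
Opt4: dominated by Opt1 (memory 117≥117, vCPUs 44≥34).
Opt5: dominated by Opt1 (memory 117≥79, vCPUs 44≥7).
Opt6: dominated by Opt2 (memory 153≥149, vCPUs 37≥17).
Opt7: not dominated (best memory).
Opt8: dominated by Opt1 (memory 117≥112, vCPUs 44≥37).
Pareto-optimal: Opt1, Opt2, Opt3, Opt7 → 4.

4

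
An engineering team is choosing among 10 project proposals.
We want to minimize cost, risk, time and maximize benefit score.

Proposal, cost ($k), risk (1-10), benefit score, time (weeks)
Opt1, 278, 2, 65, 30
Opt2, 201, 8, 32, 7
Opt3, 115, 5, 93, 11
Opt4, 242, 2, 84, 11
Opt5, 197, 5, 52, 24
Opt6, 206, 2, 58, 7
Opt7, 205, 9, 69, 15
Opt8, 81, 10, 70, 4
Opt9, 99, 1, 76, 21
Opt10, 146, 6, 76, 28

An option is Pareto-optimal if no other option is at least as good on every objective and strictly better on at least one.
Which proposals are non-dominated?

Opt1: dominated by Opt4 (cost 242≤278, risk 2≤2, benefit score 84≥65, time 11≤30).
Opt2: not dominated.
Opt3: not dominated (best benefit score).
Opt4: not dominated.
Opt5: dominated by Opt3 (cost 115≤197, risk 5≤5, benefit score 93≥52, time 11≤24).
Opt6: not dominated.
Opt7: dominated by Opt3 (cost 115≤205, risk 5≤9, benefit score 93≥69, time 11≤15).
Opt8: not dominated (best cost).
Opt9: not dominated (best risk).
Opt10: dominated by Opt3 (cost 115≤146, risk 5≤6, benefit score 93≥76, time 11≤28).

Opt2, Opt3, Opt4, Opt6, Opt8, Opt9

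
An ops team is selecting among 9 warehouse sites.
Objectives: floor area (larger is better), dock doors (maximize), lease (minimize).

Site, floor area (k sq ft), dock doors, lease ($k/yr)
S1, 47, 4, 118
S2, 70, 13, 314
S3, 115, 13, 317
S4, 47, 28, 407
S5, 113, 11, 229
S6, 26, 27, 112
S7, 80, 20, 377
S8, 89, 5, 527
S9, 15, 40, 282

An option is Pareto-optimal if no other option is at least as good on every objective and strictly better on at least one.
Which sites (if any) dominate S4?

S1: worse on dock doors (4 vs 28).
S2: worse on dock doors (13 vs 28).
S3: worse on dock doors (13 vs 28).
S5: worse on dock doors (11 vs 28).
S6: worse on floor area (26 vs 47).
S7: worse on dock doors (20 vs 28).
S8: worse on dock doors (5 vs 28).
S9: worse on floor area (15 vs 47).
No option dominates S4.

none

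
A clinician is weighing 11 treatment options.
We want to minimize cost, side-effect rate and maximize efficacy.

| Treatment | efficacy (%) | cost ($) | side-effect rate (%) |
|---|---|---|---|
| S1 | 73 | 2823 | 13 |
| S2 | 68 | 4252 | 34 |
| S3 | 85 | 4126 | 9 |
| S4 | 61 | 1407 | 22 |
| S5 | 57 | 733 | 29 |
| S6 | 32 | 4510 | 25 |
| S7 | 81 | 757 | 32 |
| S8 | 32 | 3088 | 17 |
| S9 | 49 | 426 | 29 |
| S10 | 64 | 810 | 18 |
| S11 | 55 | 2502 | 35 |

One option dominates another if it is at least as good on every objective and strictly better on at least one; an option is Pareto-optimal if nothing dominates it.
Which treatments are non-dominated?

S1: not dominated.
S2: dominated by S1 (efficacy 73≥68, cost 2823≤4252, side-effect rate 13≤34).
S3: not dominated (best efficacy).
S4: dominated by S10 (efficacy 64≥61, cost 810≤1407, side-effect rate 18≤22).
S5: not dominated.
S6: dominated by S1 (efficacy 73≥32, cost 2823≤4510, side-effect rate 13≤25).
S7: not dominated.
S8: dominated by S1 (efficacy 73≥32, cost 2823≤3088, side-effect rate 13≤17).
S9: not dominated (best cost).
S10: not dominated.
S11: dominated by S4 (efficacy 61≥55, cost 1407≤2502, side-effect rate 22≤35).

S1, S3, S5, S7, S9, S10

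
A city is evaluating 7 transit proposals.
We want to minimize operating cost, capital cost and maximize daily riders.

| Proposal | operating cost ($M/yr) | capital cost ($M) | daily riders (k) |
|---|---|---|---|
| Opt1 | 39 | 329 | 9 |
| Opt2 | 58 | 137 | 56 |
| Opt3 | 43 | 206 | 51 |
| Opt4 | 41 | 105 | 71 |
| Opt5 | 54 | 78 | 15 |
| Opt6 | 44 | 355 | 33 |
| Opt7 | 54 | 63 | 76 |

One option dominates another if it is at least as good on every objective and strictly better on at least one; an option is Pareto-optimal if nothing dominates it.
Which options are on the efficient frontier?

Opt1, Opt4, Opt7

Opt1: not dominated (best operating cost).
Opt2: dominated by Opt4 (operating cost 41≤58, capital cost 105≤137, daily riders 71≥56).
Opt3: dominated by Opt4 (operating cost 41≤43, capital cost 105≤206, daily riders 71≥51).
Opt4: not dominated.
Opt5: dominated by Opt7 (operating cost 54≤54, capital cost 63≤78, daily riders 76≥15).
Opt6: dominated by Opt3 (operating cost 43≤44, capital cost 206≤355, daily riders 51≥33).
Opt7: not dominated (best capital cost).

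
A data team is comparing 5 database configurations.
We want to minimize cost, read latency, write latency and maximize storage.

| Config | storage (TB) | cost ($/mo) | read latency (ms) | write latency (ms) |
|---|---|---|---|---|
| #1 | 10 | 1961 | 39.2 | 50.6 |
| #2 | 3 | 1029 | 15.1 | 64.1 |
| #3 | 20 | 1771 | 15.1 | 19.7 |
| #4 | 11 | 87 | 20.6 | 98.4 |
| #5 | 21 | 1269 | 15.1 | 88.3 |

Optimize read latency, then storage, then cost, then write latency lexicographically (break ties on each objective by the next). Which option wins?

First minimize read latency: best is 15.1, kept {#2, #3, #5}.
Then maximize storage: best is 21, kept {#5}.

#5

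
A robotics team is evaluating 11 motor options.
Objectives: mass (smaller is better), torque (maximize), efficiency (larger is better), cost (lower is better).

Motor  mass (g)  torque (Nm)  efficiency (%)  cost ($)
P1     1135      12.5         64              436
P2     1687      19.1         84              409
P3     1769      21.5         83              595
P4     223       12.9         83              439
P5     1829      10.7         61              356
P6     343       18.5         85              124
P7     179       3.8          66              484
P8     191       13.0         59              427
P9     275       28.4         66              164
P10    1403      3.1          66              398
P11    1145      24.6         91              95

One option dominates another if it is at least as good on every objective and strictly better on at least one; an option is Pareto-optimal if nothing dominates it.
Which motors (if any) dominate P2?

P11: mass 1145≤1687, torque 24.6≥19.1, efficiency 91≥84, cost 95≤409 — dominates P2.
Others (P1, P3, P4, P5, P6, P7, P8, P9, P10) are each worse than P2 on at least one objective.

P11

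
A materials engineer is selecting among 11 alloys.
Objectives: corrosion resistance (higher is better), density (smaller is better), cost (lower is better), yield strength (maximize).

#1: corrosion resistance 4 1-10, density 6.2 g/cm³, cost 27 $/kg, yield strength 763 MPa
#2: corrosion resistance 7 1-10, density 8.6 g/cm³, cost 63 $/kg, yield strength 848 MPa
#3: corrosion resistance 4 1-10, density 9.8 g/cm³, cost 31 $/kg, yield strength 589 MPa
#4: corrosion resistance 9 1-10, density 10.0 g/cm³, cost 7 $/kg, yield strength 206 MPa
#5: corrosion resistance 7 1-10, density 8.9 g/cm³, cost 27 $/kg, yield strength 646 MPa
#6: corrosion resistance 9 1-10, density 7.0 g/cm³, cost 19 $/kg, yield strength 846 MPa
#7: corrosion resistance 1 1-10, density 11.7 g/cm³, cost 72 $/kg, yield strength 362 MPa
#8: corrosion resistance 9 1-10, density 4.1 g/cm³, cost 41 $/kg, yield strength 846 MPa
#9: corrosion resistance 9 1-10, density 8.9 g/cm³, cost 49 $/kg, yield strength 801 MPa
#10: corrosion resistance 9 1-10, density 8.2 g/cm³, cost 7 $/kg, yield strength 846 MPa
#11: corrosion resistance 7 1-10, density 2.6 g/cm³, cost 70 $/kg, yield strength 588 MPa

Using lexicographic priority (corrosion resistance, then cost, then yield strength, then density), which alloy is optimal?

#10

First maximize corrosion resistance: best is 9, kept {#4, #6, #8, #9, #10}.
Then minimize cost: best is 7, kept {#4, #10}.
Then maximize yield strength: best is 846, kept {#10}.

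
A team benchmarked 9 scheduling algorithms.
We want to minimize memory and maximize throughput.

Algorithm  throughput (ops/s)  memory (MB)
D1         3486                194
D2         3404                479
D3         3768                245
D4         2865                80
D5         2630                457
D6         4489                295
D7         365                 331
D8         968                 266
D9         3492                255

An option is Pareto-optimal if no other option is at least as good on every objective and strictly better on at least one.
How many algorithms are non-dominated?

4

D1: not dominated.
D2: dominated by D1 (throughput 3486≥3404, memory 194≤479).
D3: not dominated.
D4: not dominated (best memory).
D5: dominated by D1 (throughput 3486≥2630, memory 194≤457).
D6: not dominated (best throughput).
D7: dominated by D1 (throughput 3486≥365, memory 194≤331).
D8: dominated by D1 (throughput 3486≥968, memory 194≤266).
D9: dominated by D3 (throughput 3768≥3492, memory 245≤255).
Pareto-optimal: D1, D3, D4, D6 → 4.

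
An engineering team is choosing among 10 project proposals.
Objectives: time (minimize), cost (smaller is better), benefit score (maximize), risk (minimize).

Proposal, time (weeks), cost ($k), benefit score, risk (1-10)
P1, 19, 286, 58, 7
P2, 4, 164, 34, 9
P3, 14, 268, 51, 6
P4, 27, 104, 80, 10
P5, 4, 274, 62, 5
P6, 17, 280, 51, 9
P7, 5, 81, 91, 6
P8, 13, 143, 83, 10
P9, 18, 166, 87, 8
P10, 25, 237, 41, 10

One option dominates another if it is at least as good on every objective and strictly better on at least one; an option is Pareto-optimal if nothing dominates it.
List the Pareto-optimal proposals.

P1: dominated by P5 (time 4≤19, cost 274≤286, benefit score 62≥58, risk 5≤7).
P2: not dominated.
P3: dominated by P7 (time 5≤14, cost 81≤268, benefit score 91≥51, risk 6≤6).
P4: dominated by P7 (time 5≤27, cost 81≤104, benefit score 91≥80, risk 6≤10).
P5: not dominated (best risk).
P6: dominated by P3 (time 14≤17, cost 268≤280, benefit score 51≥51, risk 6≤9).
P7: not dominated (best cost).
P8: dominated by P7 (time 5≤13, cost 81≤143, benefit score 91≥83, risk 6≤10).
P9: dominated by P7 (time 5≤18, cost 81≤166, benefit score 91≥87, risk 6≤8).
P10: dominated by P7 (time 5≤25, cost 81≤237, benefit score 91≥41, risk 6≤10).

P2, P5, P7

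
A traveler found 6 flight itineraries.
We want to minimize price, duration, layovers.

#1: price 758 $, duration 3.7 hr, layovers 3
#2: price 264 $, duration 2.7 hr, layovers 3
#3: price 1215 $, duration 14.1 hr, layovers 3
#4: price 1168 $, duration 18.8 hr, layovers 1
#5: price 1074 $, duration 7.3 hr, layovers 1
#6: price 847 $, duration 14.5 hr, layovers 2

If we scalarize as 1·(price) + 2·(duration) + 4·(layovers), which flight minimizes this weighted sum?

#1: 1·758 + 2·3.7 + 4·3 = 777.4
#2: 1·264 + 2·2.7 + 4·3 = 281.4
#3: 1·1215 + 2·14.1 + 4·3 = 1255.2
#4: 1·1168 + 2·18.8 + 4·1 = 1209.6
#5: 1·1074 + 2·7.3 + 4·1 = 1092.6
#6: 1·847 + 2·14.5 + 4·2 = 884.0
Lowest: #2 at 281.4.

#2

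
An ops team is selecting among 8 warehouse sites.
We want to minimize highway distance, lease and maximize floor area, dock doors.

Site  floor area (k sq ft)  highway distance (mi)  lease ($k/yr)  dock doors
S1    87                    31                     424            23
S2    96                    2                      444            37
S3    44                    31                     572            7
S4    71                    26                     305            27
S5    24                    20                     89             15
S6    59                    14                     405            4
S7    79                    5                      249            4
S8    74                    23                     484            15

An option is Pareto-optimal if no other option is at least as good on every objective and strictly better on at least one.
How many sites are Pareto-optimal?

S1: not dominated.
S2: not dominated (best floor area).
S3: dominated by S1 (floor area 87≥44, highway distance 31≤31, lease 424≤572, dock doors 23≥7).
S4: not dominated.
S5: not dominated (best lease).
S6: dominated by S7 (floor area 79≥59, highway distance 5≤14, lease 249≤405, dock doors 4≥4).
S7: not dominated.
S8: dominated by S2 (floor area 96≥74, highway distance 2≤23, lease 444≤484, dock doors 37≥15).
Pareto-optimal: S1, S2, S4, S5, S7 → 5.

5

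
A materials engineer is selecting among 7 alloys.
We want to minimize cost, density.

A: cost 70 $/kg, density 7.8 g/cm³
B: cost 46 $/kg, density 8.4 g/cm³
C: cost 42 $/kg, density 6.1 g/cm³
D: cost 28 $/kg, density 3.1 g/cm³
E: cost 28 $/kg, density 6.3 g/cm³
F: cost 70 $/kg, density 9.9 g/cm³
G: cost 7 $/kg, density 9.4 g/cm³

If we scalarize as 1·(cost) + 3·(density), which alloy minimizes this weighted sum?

A: 1·70 + 3·7.8 = 93.4
B: 1·46 + 3·8.4 = 71.2
C: 1·42 + 3·6.1 = 60.3
D: 1·28 + 3·3.1 = 37.3
E: 1·28 + 3·6.3 = 46.9
F: 1·70 + 3·9.9 = 99.7
G: 1·7 + 3·9.4 = 35.2
Lowest: G at 35.2.

G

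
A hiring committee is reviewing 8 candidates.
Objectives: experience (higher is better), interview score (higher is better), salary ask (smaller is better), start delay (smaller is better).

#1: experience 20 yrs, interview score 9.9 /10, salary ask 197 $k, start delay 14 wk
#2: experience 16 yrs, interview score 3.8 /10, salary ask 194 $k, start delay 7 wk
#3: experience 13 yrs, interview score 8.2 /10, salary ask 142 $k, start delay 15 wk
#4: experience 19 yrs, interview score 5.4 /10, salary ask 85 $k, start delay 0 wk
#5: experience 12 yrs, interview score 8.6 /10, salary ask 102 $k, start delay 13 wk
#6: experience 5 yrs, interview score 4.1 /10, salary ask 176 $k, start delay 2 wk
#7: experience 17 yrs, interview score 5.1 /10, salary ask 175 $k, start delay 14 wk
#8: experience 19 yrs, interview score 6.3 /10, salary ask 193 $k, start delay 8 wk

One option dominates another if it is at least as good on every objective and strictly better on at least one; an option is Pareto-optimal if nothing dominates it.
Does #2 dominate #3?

No

#2 vs #3: #2 is worse on interview score (3.8 vs 8.2), so it does not dominate #3.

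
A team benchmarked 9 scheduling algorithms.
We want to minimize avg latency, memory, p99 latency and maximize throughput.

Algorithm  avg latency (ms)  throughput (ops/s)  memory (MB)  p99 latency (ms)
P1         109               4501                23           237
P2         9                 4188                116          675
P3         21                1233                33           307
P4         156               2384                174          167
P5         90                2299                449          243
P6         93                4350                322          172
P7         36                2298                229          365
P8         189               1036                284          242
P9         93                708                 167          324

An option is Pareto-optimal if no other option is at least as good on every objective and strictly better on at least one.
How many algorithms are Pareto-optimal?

P1: not dominated (best throughput).
P2: not dominated (best avg latency).
P3: not dominated.
P4: not dominated (best p99 latency).
P5: not dominated.
P6: not dominated.
P7: not dominated.
P8: dominated by P1 (avg latency 109≤189, throughput 4501≥1036, memory 23≤284, p99 latency 237≤242).
P9: dominated by P3 (avg latency 21≤93, throughput 1233≥708, memory 33≤167, p99 latency 307≤324).
Pareto-optimal: P1, P2, P3, P4, P5, P6, P7 → 7.

7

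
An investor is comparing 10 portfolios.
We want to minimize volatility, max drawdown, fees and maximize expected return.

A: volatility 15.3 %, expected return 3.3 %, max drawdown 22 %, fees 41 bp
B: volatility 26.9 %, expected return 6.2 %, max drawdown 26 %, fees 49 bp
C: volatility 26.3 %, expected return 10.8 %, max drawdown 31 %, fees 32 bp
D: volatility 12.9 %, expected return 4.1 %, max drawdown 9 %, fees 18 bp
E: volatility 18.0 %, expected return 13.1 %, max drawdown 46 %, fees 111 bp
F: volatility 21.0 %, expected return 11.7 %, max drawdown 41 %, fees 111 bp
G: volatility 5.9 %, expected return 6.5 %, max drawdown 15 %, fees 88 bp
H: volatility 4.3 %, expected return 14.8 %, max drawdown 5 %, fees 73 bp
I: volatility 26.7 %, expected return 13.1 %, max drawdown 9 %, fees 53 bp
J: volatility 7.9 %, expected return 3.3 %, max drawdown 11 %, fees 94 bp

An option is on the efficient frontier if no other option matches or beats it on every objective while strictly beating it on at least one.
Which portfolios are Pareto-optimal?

A: dominated by D (volatility 12.9≤15.3, expected return 4.1≥3.3, max drawdown 9≤22, fees 18≤41).
B: not dominated.
C: not dominated.
D: not dominated (best fees).
E: dominated by H (volatility 4.3≤18.0, expected return 14.8≥13.1, max drawdown 5≤46, fees 73≤111).
F: dominated by H (volatility 4.3≤21.0, expected return 14.8≥11.7, max drawdown 5≤41, fees 73≤111).
G: dominated by H (volatility 4.3≤5.9, expected return 14.8≥6.5, max drawdown 5≤15, fees 73≤88).
H: not dominated (best volatility).
I: not dominated.
J: dominated by H (volatility 4.3≤7.9, expected return 14.8≥3.3, max drawdown 5≤11, fees 73≤94).

B, C, D, H, I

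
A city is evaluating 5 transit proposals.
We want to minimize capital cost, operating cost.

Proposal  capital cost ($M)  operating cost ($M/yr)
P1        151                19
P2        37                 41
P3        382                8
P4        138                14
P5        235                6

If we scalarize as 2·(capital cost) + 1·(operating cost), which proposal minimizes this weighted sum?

P2

P1: 2·151 + 1·19 = 321
P2: 2·37 + 1·41 = 115
P3: 2·382 + 1·8 = 772
P4: 2·138 + 1·14 = 290
P5: 2·235 + 1·6 = 476
Lowest: P2 at 115.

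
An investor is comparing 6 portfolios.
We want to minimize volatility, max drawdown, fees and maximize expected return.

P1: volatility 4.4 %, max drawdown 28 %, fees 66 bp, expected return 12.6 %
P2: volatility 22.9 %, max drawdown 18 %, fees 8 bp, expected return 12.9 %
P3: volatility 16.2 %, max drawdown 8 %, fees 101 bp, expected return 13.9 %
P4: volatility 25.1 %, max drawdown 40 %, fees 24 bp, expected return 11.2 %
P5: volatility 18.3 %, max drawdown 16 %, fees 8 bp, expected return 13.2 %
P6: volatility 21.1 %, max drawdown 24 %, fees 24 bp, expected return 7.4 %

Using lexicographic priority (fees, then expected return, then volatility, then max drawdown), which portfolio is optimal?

P5

First minimize fees: best is 8, kept {P2, P5}.
Then maximize expected return: best is 13.2, kept {P5}.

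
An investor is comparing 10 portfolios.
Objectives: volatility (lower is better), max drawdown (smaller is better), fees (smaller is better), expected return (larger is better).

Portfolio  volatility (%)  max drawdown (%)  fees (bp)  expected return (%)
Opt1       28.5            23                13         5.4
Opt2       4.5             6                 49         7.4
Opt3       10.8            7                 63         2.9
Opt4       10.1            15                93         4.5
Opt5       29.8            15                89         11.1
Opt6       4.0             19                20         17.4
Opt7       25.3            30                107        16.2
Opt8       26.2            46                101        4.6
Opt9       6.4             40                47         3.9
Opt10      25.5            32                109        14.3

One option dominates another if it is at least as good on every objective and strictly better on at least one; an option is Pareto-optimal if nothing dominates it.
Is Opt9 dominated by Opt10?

No

Opt10 vs Opt9: Opt10 is worse on volatility (25.5 vs 6.4), so it does not dominate Opt9.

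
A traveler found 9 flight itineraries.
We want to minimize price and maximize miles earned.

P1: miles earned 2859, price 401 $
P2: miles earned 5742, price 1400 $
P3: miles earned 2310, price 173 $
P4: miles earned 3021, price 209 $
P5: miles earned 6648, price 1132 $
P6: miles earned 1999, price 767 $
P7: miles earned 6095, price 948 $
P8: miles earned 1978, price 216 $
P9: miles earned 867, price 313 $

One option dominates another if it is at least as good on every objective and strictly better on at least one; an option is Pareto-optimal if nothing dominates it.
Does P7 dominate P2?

Yes

P7 vs P2: miles earned 6095≥5742, price 948≤1400 — P7 is at least as good on every objective with at least one strict improvement.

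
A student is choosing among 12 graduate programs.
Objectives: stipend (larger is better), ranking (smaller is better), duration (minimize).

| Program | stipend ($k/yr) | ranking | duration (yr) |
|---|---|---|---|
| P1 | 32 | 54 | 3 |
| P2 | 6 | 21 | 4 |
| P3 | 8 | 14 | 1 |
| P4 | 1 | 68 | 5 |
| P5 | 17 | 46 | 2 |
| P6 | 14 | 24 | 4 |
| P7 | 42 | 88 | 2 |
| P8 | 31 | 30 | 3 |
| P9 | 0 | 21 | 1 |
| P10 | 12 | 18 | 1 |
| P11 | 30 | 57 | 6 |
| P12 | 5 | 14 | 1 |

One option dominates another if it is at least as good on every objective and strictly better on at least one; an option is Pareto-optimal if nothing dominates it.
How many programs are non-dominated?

P1: not dominated.
P2: dominated by P3 (stipend 8≥6, ranking 14≤21, duration 1≤4).
P3: not dominated.
P4: dominated by P1 (stipend 32≥1, ranking 54≤68, duration 3≤5).
P5: not dominated.
P6: not dominated.
P7: not dominated (best stipend).
P8: not dominated.
P9: dominated by P3 (stipend 8≥0, ranking 14≤21, duration 1≤1).
P10: not dominated.
P11: dominated by P1 (stipend 32≥30, ranking 54≤57, duration 3≤6).
P12: dominated by P3 (stipend 8≥5, ranking 14≤14, duration 1≤1).
Pareto-optimal: P1, P3, P5, P6, P7, P8, P10 → 7.

7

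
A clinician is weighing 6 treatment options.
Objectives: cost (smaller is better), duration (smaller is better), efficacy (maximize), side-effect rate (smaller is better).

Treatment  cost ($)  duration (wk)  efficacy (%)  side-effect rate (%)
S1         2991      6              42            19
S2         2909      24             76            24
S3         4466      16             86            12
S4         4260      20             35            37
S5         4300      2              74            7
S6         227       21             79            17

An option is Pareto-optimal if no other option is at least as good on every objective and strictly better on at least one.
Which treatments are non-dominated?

S1: not dominated.
S2: dominated by S6 (cost 227≤2909, duration 21≤24, efficacy 79≥76, side-effect rate 17≤24).
S3: not dominated (best efficacy).
S4: dominated by S1 (cost 2991≤4260, duration 6≤20, efficacy 42≥35, side-effect rate 19≤37).
S5: not dominated (best duration).
S6: not dominated (best cost).

S1, S3, S5, S6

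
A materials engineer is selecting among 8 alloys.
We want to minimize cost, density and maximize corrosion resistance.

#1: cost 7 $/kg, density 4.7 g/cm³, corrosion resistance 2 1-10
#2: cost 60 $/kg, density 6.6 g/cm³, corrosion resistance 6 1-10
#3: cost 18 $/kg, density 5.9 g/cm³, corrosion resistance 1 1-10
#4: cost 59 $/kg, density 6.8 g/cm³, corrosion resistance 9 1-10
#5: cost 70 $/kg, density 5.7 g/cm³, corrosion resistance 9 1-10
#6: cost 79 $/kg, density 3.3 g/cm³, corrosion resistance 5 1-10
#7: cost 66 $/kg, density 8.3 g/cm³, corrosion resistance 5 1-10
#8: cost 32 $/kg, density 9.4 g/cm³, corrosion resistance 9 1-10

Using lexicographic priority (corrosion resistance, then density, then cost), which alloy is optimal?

#5

First maximize corrosion resistance: best is 9, kept {#4, #5, #8}.
Then minimize density: best is 5.7, kept {#5}.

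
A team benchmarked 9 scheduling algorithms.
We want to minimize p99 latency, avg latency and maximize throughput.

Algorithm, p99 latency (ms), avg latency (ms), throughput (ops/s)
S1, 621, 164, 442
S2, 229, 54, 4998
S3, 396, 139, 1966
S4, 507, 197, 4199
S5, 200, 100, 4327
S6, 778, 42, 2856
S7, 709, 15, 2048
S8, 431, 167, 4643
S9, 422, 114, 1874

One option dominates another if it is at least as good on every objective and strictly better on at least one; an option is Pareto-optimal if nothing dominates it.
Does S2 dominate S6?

S2 vs S6: S2 is worse on avg latency (54 vs 42), so it does not dominate S6.

No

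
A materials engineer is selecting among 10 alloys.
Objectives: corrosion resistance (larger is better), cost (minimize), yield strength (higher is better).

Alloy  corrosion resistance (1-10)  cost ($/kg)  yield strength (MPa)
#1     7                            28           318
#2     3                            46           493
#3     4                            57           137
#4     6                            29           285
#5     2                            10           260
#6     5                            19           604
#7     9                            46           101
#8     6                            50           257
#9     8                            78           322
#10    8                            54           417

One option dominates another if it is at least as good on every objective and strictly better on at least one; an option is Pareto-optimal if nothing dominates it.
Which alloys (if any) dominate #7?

#1: worse on corrosion resistance (7 vs 9).
#2: worse on corrosion resistance (3 vs 9).
#3: worse on corrosion resistance (4 vs 9).
#4: worse on corrosion resistance (6 vs 9).
#5: worse on corrosion resistance (2 vs 9).
#6: worse on corrosion resistance (5 vs 9).
#8: worse on corrosion resistance (6 vs 9).
#9: worse on corrosion resistance (8 vs 9).
#10: worse on corrosion resistance (8 vs 9).
No option dominates #7.

none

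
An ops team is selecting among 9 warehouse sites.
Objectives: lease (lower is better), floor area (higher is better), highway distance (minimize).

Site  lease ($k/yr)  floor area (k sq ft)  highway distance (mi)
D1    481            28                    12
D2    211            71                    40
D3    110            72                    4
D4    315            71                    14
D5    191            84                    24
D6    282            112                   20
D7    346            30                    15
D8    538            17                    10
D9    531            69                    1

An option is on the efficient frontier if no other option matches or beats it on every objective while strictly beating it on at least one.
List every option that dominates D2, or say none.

D3, D5

D3: lease 110≤211, floor area 72≥71, highway distance 4≤40 — dominates D2.
D5: lease 191≤211, floor area 84≥71, highway distance 24≤40 — dominates D2.
Others (D1, D4, D6, D7, D8, D9) are each worse than D2 on at least one objective.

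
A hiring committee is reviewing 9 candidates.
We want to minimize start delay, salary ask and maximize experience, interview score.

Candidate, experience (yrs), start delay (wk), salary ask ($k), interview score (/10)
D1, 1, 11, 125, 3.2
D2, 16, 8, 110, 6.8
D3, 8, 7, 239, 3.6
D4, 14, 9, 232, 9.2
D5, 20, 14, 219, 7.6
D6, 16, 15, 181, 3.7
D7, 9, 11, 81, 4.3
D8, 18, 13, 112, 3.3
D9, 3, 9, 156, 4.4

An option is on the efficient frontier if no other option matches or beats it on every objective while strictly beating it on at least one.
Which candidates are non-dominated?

D1: dominated by D2 (experience 16≥1, start delay 8≤11, salary ask 110≤125, interview score 6.8≥3.2).
D2: not dominated.
D3: not dominated (best start delay).
D4: not dominated (best interview score).
D5: not dominated (best experience).
D6: dominated by D2 (experience 16≥16, start delay 8≤15, salary ask 110≤181, interview score 6.8≥3.7).
D7: not dominated (best salary ask).
D8: not dominated.
D9: dominated by D2 (experience 16≥3, start delay 8≤9, salary ask 110≤156, interview score 6.8≥4.4).

D2, D3, D4, D5, D7, D8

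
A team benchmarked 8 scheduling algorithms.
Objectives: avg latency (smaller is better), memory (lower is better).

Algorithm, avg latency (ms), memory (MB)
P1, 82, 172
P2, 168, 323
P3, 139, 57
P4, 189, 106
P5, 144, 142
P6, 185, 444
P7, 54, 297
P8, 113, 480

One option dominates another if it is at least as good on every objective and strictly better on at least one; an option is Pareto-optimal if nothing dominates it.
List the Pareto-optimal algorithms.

P1: not dominated.
P2: dominated by P1 (avg latency 82≤168, memory 172≤323).
P3: not dominated (best memory).
P4: dominated by P3 (avg latency 139≤189, memory 57≤106).
P5: dominated by P3 (avg latency 139≤144, memory 57≤142).
P6: dominated by P1 (avg latency 82≤185, memory 172≤444).
P7: not dominated (best avg latency).
P8: dominated by P1 (avg latency 82≤113, memory 172≤480).

P1, P3, P7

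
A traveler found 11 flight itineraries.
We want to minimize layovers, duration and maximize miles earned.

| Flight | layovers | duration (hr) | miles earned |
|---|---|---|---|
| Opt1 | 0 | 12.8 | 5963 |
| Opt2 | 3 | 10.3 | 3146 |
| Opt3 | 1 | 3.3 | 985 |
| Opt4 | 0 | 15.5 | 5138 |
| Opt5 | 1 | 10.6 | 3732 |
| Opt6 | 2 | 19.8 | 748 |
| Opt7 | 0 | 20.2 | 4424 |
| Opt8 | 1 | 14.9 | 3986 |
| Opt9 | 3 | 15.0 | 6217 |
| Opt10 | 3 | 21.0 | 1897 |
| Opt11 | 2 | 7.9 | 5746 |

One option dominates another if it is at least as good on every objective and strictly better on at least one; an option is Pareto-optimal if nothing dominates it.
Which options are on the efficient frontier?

Opt1: not dominated.
Opt2: dominated by Opt11 (layovers 2≤3, duration 7.9≤10.3, miles earned 5746≥3146).
Opt3: not dominated (best duration).
Opt4: dominated by Opt1 (layovers 0≤0, duration 12.8≤15.5, miles earned 5963≥5138).
Opt5: not dominated.
Opt6: dominated by Opt1 (layovers 0≤2, duration 12.8≤19.8, miles earned 5963≥748).
Opt7: dominated by Opt1 (layovers 0≤0, duration 12.8≤20.2, miles earned 5963≥4424).
Opt8: dominated by Opt1 (layovers 0≤1, duration 12.8≤14.9, miles earned 5963≥3986).
Opt9: not dominated (best miles earned).
Opt10: dominated by Opt1 (layovers 0≤3, duration 12.8≤21.0, miles earned 5963≥1897).
Opt11: not dominated.

Opt1, Opt3, Opt5, Opt9, Opt11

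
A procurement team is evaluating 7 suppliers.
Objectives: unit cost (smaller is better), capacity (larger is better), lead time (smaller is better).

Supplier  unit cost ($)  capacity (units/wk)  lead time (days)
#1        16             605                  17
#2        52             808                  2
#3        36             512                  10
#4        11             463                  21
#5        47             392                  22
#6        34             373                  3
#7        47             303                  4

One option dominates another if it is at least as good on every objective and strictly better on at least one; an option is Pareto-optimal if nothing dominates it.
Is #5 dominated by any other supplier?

Yes

#1 vs #5: unit cost 16≤47, capacity 605≥392, lead time 17≤22 — #1 is at least as good on every objective and strictly better on at least one, so #1 dominates #5.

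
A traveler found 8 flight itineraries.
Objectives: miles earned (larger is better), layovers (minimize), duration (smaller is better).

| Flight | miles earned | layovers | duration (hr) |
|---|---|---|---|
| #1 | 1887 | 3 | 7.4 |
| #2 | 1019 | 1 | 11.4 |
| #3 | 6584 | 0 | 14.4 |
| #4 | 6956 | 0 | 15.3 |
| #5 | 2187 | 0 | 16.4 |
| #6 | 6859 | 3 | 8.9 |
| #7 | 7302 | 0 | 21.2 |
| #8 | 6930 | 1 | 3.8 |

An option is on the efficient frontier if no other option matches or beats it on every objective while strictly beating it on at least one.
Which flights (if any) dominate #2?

#8

#8: miles earned 6930≥1019, layovers 1≤1, duration 3.8≤11.4 — dominates #2.
Others (#1, #3, #4, #5, #6, #7) are each worse than #2 on at least one objective.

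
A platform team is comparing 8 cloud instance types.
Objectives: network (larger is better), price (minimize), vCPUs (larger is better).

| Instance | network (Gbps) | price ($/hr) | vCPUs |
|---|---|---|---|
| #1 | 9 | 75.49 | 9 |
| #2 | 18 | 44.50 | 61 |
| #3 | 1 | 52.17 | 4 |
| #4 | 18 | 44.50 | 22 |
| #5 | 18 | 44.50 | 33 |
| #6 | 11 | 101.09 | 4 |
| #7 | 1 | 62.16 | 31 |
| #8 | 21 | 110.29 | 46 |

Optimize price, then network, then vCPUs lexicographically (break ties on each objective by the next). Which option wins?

First minimize price: best is 44.50, kept {#2, #4, #5}.
Then maximize network: best is 18, kept {#2, #4, #5}.
Then maximize vCPUs: best is 61, kept {#2}.

#2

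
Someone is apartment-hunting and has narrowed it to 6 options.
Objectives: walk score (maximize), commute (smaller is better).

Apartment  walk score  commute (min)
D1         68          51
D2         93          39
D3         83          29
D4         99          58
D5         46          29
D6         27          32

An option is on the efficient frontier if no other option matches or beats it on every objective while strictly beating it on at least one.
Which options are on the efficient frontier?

D2, D3, D4

D1: dominated by D2 (walk score 93≥68, commute 39≤51).
D2: not dominated.
D3: not dominated.
D4: not dominated (best walk score).
D5: dominated by D3 (walk score 83≥46, commute 29≤29).
D6: dominated by D3 (walk score 83≥27, commute 29≤32).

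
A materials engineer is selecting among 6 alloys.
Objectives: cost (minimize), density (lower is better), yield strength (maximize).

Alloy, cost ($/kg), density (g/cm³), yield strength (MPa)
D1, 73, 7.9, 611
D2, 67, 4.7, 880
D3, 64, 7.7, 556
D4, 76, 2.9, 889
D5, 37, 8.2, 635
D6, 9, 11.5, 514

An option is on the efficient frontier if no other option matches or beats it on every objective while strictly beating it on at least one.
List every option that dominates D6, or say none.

none

D1: worse on cost (73 vs 9).
D2: worse on cost (67 vs 9).
D3: worse on cost (64 vs 9).
D4: worse on cost (76 vs 9).
D5: worse on cost (37 vs 9).
No option dominates D6.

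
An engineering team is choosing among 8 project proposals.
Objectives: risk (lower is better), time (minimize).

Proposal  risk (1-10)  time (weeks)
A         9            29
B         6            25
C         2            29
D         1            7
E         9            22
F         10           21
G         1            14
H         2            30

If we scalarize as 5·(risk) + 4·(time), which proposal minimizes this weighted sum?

D

A: 5·9 + 4·29 = 161
B: 5·6 + 4·25 = 130
C: 5·2 + 4·29 = 126
D: 5·1 + 4·7 = 33
E: 5·9 + 4·22 = 133
F: 5·10 + 4·21 = 134
G: 5·1 + 4·14 = 61
H: 5·2 + 4·30 = 130
Lowest: D at 33.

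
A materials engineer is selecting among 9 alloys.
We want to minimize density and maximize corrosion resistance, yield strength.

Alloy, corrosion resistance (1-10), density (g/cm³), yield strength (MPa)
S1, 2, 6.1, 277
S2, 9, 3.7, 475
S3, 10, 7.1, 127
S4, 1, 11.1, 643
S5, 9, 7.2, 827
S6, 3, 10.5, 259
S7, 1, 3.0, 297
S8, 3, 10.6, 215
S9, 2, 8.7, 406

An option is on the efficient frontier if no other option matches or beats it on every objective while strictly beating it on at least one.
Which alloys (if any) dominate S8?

S2, S5, S6

S2: corrosion resistance 9≥3, density 3.7≤10.6, yield strength 475≥215 — dominates S8.
S5: corrosion resistance 9≥3, density 7.2≤10.6, yield strength 827≥215 — dominates S8.
S6: corrosion resistance 3≥3, density 10.5≤10.6, yield strength 259≥215 — dominates S8.
Others (S1, S3, S4, S7, S9) are each worse than S8 on at least one objective.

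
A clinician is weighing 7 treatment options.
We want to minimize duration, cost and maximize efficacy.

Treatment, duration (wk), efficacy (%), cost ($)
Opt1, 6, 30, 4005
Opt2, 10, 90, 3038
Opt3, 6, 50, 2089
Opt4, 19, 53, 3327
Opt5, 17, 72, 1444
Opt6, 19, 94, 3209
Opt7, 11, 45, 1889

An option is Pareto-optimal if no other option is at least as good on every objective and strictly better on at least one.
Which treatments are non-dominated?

Opt1: dominated by Opt3 (duration 6≤6, efficacy 50≥30, cost 2089≤4005).
Opt2: not dominated.
Opt3: not dominated.
Opt4: dominated by Opt2 (duration 10≤19, efficacy 90≥53, cost 3038≤3327).
Opt5: not dominated (best cost).
Opt6: not dominated (best efficacy).
Opt7: not dominated.

Opt2, Opt3, Opt5, Opt6, Opt7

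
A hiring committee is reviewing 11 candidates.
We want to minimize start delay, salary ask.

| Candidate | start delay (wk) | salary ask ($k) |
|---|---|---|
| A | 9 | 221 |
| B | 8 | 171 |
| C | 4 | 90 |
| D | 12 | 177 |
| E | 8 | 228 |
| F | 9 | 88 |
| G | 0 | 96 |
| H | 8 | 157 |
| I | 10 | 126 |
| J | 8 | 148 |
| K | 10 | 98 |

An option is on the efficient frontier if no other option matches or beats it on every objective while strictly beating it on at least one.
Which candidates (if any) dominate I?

C: start delay 4≤10, salary ask 90≤126 — dominates I.
F: start delay 9≤10, salary ask 88≤126 — dominates I.
G: start delay 0≤10, salary ask 96≤126 — dominates I.
K: start delay 10≤10, salary ask 98≤126 — dominates I.
Others (A, B, D, E, H, J) are each worse than I on at least one objective.

C, F, G, K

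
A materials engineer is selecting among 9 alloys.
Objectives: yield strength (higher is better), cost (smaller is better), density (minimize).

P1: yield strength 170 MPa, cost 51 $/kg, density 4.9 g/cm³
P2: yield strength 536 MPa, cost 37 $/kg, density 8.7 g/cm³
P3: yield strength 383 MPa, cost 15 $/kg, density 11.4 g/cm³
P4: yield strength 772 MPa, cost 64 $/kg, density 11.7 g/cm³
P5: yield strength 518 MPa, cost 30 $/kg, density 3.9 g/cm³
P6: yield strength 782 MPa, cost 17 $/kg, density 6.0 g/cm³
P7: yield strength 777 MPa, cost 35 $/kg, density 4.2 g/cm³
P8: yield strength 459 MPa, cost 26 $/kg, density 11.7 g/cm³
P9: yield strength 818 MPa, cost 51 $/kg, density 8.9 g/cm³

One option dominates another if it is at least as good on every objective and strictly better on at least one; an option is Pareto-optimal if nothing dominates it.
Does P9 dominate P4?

P9 vs P4: yield strength 818≥772, cost 51≤64, density 8.9≤11.7 — P9 is at least as good on every objective with at least one strict improvement.

Yes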